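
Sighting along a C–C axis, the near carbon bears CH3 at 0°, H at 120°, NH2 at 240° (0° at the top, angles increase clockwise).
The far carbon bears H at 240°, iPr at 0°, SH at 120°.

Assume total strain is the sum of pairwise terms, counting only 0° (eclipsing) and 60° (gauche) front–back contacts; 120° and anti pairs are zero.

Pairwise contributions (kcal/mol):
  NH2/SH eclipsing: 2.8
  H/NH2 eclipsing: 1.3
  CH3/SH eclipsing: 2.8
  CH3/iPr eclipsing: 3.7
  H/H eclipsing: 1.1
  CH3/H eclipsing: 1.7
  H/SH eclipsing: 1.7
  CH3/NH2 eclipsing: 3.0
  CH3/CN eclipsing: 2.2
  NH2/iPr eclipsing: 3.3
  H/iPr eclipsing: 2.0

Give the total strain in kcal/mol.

This conformer is eclipsed. CH3 at 0° is eclipsed with iPr at 0° (3.7); H at 120° is eclipsed with SH at 120° (1.7); NH2 at 240° is eclipsed with H at 240° (1.3). Total 6.7 kcal/mol.

6.7 kcal/mol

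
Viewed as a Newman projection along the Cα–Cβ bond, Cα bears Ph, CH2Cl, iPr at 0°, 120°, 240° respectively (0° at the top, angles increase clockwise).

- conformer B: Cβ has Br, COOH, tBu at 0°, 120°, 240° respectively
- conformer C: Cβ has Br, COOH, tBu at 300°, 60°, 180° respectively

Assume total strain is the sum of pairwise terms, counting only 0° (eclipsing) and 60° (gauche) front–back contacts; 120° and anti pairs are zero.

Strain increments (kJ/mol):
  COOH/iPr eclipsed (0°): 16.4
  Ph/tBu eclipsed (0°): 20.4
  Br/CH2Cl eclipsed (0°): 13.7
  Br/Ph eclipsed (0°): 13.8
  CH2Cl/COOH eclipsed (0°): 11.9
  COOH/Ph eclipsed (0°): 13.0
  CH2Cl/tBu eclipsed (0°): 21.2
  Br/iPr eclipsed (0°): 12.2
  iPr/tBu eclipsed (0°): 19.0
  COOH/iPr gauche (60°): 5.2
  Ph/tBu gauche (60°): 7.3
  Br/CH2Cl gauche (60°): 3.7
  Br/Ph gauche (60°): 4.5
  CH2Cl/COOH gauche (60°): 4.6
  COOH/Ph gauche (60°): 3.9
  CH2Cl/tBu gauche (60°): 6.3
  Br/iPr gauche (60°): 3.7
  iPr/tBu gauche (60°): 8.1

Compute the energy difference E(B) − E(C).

+13.6 kJ/mol

B is eclipsed. Ph at 0° is eclipsed with Br at 0° (13.8); CH2Cl at 120° is eclipsed with COOH at 120° (11.9); iPr at 240° is eclipsed with tBu at 240° (19.0). Total 44.7 kJ/mol.
C is staggered. Ph at 0° is gauche with Br at 300° (4.5); Ph at 0° is gauche with COOH at 60° (3.9); CH2Cl at 120° is gauche with COOH at 60° (4.6); CH2Cl at 120° is gauche with tBu at 180° (6.3); iPr at 240° is gauche with Br at 300° (3.7); iPr at 240° is gauche with tBu at 180° (8.1). Total 31.1 kJ/mol.
E(B) − E(C) = 44.7 − 31.1 = +13.6 kJ/mol.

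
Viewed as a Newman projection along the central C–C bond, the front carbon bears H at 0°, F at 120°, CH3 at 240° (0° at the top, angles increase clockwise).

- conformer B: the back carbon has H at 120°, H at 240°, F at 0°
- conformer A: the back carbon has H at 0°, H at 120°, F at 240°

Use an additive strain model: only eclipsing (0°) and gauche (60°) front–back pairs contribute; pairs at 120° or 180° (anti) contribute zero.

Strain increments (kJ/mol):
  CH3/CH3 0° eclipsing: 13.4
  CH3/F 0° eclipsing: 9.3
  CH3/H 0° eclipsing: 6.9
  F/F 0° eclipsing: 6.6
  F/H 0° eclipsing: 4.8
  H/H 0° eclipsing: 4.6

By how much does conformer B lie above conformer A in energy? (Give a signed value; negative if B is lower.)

B (eclipsed): H–F eclipsed, F–H eclipsed, CH3–H eclipsed; 4.8 + 4.8 + 6.9 = 16.5 kJ/mol.
A (eclipsed): H–H eclipsed, F–H eclipsed, CH3–F eclipsed; 4.6 + 4.8 + 9.3 = 18.7 kJ/mol.
E(B) − E(A) = 16.5 − 18.7 = -2.2 kJ/mol.

-2.2 kJ/mol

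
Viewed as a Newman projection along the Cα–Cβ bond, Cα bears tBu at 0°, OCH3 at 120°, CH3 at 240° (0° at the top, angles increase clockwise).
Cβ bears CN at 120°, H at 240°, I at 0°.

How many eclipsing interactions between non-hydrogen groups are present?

2

Non-H eclipsing pairs: tBu(0°)/I(0°); OCH3(120°)/CN(120°) — 2 interactions.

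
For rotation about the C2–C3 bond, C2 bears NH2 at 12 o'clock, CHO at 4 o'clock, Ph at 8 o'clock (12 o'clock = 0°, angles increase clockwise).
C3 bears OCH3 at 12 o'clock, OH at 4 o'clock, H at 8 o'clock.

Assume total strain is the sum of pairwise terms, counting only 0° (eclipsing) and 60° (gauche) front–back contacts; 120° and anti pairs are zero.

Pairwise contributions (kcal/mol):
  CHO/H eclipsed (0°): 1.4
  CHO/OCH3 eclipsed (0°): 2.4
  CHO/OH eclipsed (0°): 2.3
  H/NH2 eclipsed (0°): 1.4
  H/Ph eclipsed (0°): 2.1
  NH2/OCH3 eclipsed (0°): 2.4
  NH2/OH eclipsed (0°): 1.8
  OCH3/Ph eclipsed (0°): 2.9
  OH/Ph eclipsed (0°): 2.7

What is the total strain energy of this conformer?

This conformer is eclipsed. NH2 at 0° is eclipsed with OCH3 at 0° (2.4); CHO at 120° is eclipsed with OH at 120° (2.3); Ph at 240° is eclipsed with H at 240° (2.1). Total 6.8 kcal/mol.

6.8 kcal/mol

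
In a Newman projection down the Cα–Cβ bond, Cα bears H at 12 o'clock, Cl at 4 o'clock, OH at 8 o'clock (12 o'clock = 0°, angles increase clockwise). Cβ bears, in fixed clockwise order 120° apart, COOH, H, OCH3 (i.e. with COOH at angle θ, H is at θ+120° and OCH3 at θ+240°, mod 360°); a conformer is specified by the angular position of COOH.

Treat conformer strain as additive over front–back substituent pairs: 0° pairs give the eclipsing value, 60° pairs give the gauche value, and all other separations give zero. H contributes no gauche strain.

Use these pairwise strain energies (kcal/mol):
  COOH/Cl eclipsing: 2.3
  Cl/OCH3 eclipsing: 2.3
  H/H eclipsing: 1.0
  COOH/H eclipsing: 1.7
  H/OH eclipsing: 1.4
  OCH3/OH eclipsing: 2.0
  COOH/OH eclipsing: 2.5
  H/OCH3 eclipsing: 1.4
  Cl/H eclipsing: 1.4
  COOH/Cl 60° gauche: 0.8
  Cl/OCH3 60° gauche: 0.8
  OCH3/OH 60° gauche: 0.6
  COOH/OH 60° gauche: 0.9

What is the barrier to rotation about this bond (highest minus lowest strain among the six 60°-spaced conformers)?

4.4 kcal/mol

COOH at 0° (eclipsed): H(0°)/COOH(0°) eclipsed 1.7; Cl(120°)/H(120°) eclipsed 1.4; OH(240°)/OCH3(240°) eclipsed 2.0 → 5.1 kcal/mol.
COOH at 60° (staggered): Cl(120°)/COOH(60°) gauche 0.8; OH(240°)/OCH3(300°) gauche 0.6 → 1.4 kcal/mol.
COOH at 120° (eclipsed): H(0°)/OCH3(0°) eclipsed 1.4; Cl(120°)/COOH(120°) eclipsed 2.3; OH(240°)/H(240°) eclipsed 1.4 → 5.1 kcal/mol.
COOH at 180° (staggered): Cl(120°)/COOH(180°) gauche 0.8; Cl(120°)/OCH3(60°) gauche 0.8; OH(240°)/COOH(180°) gauche 0.9 → 2.5 kcal/mol.
COOH at 240° (eclipsed): H(0°)/H(0°) eclipsed 1.0; Cl(120°)/OCH3(120°) eclipsed 2.3; OH(240°)/COOH(240°) eclipsed 2.5 → 5.8 kcal/mol.
COOH at 300° (staggered): Cl(120°)/OCH3(180°) gauche 0.8; OH(240°)/COOH(300°) gauche 0.9; OH(240°)/OCH3(180°) gauche 0.6 → 2.3 kcal/mol.
Max at 240° (5.8 kcal/mol), min at 60° (1.4 kcal/mol); barrier = 4.4 kcal/mol.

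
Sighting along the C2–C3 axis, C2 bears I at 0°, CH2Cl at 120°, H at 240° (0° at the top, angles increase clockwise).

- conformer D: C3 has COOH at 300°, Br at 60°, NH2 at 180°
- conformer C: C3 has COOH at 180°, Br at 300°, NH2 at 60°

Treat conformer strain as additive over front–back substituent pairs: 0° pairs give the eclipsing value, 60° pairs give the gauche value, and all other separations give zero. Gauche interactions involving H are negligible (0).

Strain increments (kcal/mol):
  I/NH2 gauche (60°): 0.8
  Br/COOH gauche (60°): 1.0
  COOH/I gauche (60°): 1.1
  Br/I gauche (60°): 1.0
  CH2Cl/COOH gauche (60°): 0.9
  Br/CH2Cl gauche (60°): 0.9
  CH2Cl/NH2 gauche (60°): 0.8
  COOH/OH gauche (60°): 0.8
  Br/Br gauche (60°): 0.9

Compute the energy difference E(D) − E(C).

+0.3 kcal/mol

D (staggered): I(0°)/COOH(300°) gauche 1.1; I(0°)/Br(60°) gauche 1.0; CH2Cl(120°)/Br(60°) gauche 0.9; CH2Cl(120°)/NH2(180°) gauche 0.8 → 3.8 kcal/mol.
C (staggered): I(0°)/Br(300°) gauche 1.0; I(0°)/NH2(60°) gauche 0.8; CH2Cl(120°)/COOH(180°) gauche 0.9; CH2Cl(120°)/NH2(60°) gauche 0.8 → 3.5 kcal/mol.
E(D) − E(C) = 3.8 − 3.5 = +0.3 kcal/mol.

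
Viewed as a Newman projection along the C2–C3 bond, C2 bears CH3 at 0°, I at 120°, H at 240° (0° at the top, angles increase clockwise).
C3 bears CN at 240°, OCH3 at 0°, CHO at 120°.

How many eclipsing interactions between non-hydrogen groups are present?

2

Non-H eclipsing pairs: CH3(0°)/OCH3(0°); I(120°)/CHO(120°) — 2 interactions.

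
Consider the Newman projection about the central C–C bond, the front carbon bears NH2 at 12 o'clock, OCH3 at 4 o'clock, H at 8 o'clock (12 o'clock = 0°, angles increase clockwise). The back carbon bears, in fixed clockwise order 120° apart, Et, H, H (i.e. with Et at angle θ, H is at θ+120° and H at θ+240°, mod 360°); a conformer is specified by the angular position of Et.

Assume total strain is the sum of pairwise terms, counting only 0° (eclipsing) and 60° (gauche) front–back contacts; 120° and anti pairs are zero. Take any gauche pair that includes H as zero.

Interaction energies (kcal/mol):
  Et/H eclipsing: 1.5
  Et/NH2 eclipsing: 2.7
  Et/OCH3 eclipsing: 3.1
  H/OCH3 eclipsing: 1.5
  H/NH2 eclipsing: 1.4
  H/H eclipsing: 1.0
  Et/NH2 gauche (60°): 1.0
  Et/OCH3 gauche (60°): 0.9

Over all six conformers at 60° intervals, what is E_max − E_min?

Et at 0° (eclipsed): NH2–Et eclipsed, OCH3–H eclipsed, H–H eclipsed; 2.7 + 1.5 + 1.0 = 5.2 kcal/mol.
Et at 60° (staggered): NH2–Et gauche, OCH3–Et gauche; 1.0 + 0.9 = 1.9 kcal/mol.
Et at 120° (eclipsed): NH2–H eclipsed, OCH3–Et eclipsed, H–H eclipsed; 1.4 + 3.1 + 1.0 = 5.5 kcal/mol.
Et at 180° (staggered): OCH3–Et gauche; 0.9 = 0.9 kcal/mol.
Et at 240° (eclipsed): NH2–H eclipsed, OCH3–H eclipsed, H–Et eclipsed; 1.4 + 1.5 + 1.5 = 4.4 kcal/mol.
Et at 300° (staggered): NH2–Et gauche; 1.0 = 1.0 kcal/mol.
Max at 120° (5.5 kcal/mol), min at 180° (0.9 kcal/mol); barrier = 4.6 kcal/mol.

4.6 kcal/mol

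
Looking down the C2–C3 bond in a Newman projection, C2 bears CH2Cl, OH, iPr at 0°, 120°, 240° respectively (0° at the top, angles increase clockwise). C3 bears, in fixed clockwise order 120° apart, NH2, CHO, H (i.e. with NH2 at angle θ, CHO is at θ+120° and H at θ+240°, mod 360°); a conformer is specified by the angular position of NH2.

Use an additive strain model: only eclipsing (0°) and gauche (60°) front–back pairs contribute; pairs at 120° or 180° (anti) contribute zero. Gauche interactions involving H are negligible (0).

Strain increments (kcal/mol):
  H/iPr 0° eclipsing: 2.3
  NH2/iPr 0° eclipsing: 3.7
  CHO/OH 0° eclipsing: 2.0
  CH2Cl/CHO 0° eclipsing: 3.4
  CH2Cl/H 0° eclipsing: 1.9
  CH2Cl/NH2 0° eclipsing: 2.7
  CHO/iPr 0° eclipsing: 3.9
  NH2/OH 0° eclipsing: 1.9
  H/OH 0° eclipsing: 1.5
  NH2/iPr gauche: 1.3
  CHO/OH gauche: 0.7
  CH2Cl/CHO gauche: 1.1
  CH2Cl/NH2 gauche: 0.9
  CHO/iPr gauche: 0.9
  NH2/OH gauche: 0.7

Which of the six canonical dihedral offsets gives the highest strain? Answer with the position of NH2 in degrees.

NH2 at 0° (eclipsed): CH2Cl–NH2 eclipsed, OH–CHO eclipsed, iPr–H eclipsed; 2.7 + 2.0 + 2.3 = 7.0 kcal/mol.
NH2 at 60° (staggered): CH2Cl–NH2 gauche, OH–NH2 gauche, OH–CHO gauche, iPr–CHO gauche; 0.9 + 0.7 + 0.7 + 0.9 = 3.2 kcal/mol.
NH2 at 120° (eclipsed): CH2Cl–H eclipsed, OH–NH2 eclipsed, iPr–CHO eclipsed; 1.9 + 1.9 + 3.9 = 7.7 kcal/mol.
NH2 at 180° (staggered): CH2Cl–CHO gauche, OH–NH2 gauche, iPr–NH2 gauche, iPr–CHO gauche; 1.1 + 0.7 + 1.3 + 0.9 = 4.0 kcal/mol.
NH2 at 240° (eclipsed): CH2Cl–CHO eclipsed, OH–H eclipsed, iPr–NH2 eclipsed; 3.4 + 1.5 + 3.7 = 8.6 kcal/mol.
NH2 at 300° (staggered): CH2Cl–NH2 gauche, CH2Cl–CHO gauche, OH–CHO gauche, iPr–NH2 gauche; 0.9 + 1.1 + 0.7 + 1.3 = 4.0 kcal/mol.
The maximum (8.6 kcal/mol) occurs with NH2 at 240°.

240°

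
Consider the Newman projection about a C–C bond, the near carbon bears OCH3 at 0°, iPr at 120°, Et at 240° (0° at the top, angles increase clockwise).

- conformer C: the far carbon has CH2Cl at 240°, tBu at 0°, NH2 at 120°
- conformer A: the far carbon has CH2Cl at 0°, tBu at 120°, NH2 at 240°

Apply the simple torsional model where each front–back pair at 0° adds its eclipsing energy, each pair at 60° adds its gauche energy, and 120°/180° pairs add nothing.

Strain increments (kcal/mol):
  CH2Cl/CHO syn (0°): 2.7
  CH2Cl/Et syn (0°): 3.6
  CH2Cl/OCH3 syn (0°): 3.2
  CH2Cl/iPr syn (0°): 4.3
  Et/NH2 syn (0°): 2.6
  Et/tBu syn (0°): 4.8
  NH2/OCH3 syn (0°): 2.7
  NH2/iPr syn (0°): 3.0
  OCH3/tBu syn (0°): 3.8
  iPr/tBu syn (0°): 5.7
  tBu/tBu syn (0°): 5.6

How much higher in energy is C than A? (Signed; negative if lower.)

C (eclipsed): OCH3(0°)/tBu(0°) eclipsed 3.8; iPr(120°)/NH2(120°) eclipsed 3.0; Et(240°)/CH2Cl(240°) eclipsed 3.6 → 10.4 kcal/mol.
A (eclipsed): OCH3(0°)/CH2Cl(0°) eclipsed 3.2; iPr(120°)/tBu(120°) eclipsed 5.7; Et(240°)/NH2(240°) eclipsed 2.6 → 11.5 kcal/mol.
E(C) − E(A) = 10.4 − 11.5 = -1.1 kcal/mol.

-1.1 kcal/mol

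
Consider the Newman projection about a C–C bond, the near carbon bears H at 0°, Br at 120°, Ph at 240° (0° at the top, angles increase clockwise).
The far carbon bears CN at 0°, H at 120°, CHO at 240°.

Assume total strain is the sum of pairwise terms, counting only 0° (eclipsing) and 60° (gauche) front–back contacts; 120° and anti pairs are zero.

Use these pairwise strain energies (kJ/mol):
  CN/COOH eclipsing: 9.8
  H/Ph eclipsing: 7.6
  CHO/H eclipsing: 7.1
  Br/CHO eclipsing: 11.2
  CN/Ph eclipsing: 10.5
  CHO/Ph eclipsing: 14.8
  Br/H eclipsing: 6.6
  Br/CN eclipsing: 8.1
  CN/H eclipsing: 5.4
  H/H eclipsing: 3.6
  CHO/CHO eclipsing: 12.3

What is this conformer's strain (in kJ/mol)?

This conformer (eclipsed): H–CN eclipsed, Br–H eclipsed, Ph–CHO eclipsed; 5.4 + 6.6 + 14.8 = 26.8 kJ/mol.

26.8 kJ/mol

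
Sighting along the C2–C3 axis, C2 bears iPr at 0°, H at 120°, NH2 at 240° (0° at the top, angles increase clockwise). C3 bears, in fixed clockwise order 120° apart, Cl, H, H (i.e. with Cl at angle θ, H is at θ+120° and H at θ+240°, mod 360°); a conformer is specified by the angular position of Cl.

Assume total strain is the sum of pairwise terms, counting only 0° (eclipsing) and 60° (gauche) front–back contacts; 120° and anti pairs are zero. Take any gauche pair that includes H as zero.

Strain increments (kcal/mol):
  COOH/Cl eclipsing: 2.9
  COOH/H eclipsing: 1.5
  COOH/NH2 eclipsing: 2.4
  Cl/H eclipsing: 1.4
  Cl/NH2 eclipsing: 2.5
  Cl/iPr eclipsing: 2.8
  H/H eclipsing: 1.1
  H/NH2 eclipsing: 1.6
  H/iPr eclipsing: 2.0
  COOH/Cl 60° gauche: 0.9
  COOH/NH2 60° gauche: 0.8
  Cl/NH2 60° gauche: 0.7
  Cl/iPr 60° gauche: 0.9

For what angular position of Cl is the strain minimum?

180°

Cl at 0° (eclipsed): iPr(0°)/Cl(0°) eclipsed 2.8; H(120°)/H(120°) eclipsed 1.1; NH2(240°)/H(240°) eclipsed 1.6 → 5.5 kcal/mol.
Cl at 60° (staggered): iPr(0°)/Cl(60°) gauche 0.9 → 0.9 kcal/mol.
Cl at 120° (eclipsed): iPr(0°)/H(0°) eclipsed 2.0; H(120°)/Cl(120°) eclipsed 1.4; NH2(240°)/H(240°) eclipsed 1.6 → 5.0 kcal/mol.
Cl at 180° (staggered): NH2(240°)/Cl(180°) gauche 0.7 → 0.7 kcal/mol.
Cl at 240° (eclipsed): iPr(0°)/H(0°) eclipsed 2.0; H(120°)/H(120°) eclipsed 1.1; NH2(240°)/Cl(240°) eclipsed 2.5 → 5.6 kcal/mol.
Cl at 300° (staggered): iPr(0°)/Cl(300°) gauche 0.9; NH2(240°)/Cl(300°) gauche 0.7 → 1.6 kcal/mol.
The minimum (0.7 kcal/mol) occurs with Cl at 180°.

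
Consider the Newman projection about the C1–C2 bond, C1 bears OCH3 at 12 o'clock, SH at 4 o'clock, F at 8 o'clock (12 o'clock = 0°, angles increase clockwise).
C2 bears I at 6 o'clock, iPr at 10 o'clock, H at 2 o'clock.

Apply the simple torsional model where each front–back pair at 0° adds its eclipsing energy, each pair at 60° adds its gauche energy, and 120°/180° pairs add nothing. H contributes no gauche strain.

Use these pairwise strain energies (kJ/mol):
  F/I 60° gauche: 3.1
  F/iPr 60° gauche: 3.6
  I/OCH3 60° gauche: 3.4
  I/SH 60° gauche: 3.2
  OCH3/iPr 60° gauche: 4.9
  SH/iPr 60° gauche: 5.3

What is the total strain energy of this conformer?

This conformer (staggered): OCH3–iPr gauche, SH–I gauche, F–I gauche, F–iPr gauche; 4.9 + 3.2 + 3.1 + 3.6 = 14.8 kJ/mol.

14.8 kJ/mol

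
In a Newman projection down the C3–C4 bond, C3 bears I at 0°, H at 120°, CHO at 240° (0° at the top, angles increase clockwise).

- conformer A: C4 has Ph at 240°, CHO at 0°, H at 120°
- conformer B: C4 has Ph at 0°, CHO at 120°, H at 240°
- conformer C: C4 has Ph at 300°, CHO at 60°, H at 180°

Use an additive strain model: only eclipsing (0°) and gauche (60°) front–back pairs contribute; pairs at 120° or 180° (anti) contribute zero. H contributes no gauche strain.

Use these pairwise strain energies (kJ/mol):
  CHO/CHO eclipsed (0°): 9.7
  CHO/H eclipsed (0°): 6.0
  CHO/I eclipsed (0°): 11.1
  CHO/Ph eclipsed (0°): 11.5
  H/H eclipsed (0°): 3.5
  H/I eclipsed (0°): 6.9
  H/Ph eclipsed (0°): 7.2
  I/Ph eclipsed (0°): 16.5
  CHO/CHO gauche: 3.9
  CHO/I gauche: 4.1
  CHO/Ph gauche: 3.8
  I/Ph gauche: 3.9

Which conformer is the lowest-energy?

C

A (eclipsed): I(0°)/CHO(0°) eclipsed 11.1; H(120°)/H(120°) eclipsed 3.5; CHO(240°)/Ph(240°) eclipsed 11.5 → 26.1 kJ/mol.
B (eclipsed): I(0°)/Ph(0°) eclipsed 16.5; H(120°)/CHO(120°) eclipsed 6.0; CHO(240°)/H(240°) eclipsed 6.0 → 28.5 kJ/mol.
C (staggered): I(0°)/Ph(300°) gauche 3.9; I(0°)/CHO(60°) gauche 4.1; CHO(240°)/Ph(300°) gauche 3.8 → 11.8 kJ/mol.
C has the lowest total (11.8 kJ/mol).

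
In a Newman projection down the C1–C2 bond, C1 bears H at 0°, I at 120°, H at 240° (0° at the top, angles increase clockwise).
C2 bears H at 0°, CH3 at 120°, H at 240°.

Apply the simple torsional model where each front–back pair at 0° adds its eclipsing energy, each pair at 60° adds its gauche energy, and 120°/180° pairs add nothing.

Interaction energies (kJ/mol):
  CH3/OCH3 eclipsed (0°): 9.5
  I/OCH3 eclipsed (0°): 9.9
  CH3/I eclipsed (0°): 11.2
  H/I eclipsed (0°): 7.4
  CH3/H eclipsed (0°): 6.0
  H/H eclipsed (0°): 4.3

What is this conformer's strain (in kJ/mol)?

19.8 kJ/mol

This conformer is eclipsed. H at 0° is eclipsed with H at 0° (4.3); I at 120° is eclipsed with CH3 at 120° (11.2); H at 240° is eclipsed with H at 240° (4.3). Total 19.8 kJ/mol.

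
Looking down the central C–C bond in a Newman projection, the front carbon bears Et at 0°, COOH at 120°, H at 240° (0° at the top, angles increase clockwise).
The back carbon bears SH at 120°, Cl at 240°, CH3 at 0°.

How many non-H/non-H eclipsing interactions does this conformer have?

2

Non-H eclipsing pairs: Et(0°)/CH3(0°); COOH(120°)/SH(120°) — 2 interactions.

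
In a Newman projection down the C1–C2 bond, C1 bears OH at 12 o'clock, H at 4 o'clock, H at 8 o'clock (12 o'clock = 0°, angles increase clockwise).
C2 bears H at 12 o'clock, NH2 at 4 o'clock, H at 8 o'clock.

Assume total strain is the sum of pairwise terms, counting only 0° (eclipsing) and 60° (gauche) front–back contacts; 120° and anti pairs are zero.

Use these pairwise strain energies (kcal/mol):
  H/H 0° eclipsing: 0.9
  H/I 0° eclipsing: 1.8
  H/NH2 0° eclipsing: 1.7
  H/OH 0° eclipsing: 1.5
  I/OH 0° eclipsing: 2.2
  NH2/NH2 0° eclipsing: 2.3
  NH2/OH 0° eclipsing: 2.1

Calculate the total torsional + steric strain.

This conformer (eclipsed): OH–H eclipsed, H–NH2 eclipsed, H–H eclipsed; 1.5 + 1.7 + 0.9 = 4.1 kcal/mol.

4.1 kcal/mol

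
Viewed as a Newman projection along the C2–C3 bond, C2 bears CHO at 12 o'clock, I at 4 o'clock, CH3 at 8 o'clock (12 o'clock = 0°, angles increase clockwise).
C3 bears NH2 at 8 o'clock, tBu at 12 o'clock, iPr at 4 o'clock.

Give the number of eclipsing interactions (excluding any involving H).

3

Non-H eclipsing pairs: CHO(0°)/tBu(0°); I(120°)/iPr(120°); CH3(240°)/NH2(240°) — 3 interactions.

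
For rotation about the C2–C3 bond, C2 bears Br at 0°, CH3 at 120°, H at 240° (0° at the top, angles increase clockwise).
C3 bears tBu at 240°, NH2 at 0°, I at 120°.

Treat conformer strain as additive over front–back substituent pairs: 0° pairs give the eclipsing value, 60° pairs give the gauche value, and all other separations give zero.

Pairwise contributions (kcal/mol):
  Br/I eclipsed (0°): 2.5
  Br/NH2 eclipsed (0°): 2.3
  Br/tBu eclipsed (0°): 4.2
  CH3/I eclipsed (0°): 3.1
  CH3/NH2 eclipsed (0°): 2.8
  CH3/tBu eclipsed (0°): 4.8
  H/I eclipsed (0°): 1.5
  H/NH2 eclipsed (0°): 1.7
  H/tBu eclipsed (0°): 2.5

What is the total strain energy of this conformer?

7.9 kcal/mol

This conformer (eclipsed): Br–NH2 eclipsed, CH3–I eclipsed, H–tBu eclipsed; 2.3 + 3.1 + 2.5 = 7.9 kcal/mol.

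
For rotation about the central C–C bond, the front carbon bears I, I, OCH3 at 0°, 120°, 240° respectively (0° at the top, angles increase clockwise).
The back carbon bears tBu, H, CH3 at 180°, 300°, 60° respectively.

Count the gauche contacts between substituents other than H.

Non-H gauche pairs: I(0°)/CH3(60°); I(120°)/tBu(180°); I(120°)/CH3(60°); OCH3(240°)/tBu(180°) — 4 interactions.

4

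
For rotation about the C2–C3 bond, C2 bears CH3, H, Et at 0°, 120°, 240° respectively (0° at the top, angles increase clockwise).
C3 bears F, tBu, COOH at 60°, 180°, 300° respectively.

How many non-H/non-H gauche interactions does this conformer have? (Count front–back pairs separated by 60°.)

4

Non-H gauche pairs: CH3(0°)/F(60°); CH3(0°)/COOH(300°); Et(240°)/tBu(180°); Et(240°)/COOH(300°) — 4 interactions.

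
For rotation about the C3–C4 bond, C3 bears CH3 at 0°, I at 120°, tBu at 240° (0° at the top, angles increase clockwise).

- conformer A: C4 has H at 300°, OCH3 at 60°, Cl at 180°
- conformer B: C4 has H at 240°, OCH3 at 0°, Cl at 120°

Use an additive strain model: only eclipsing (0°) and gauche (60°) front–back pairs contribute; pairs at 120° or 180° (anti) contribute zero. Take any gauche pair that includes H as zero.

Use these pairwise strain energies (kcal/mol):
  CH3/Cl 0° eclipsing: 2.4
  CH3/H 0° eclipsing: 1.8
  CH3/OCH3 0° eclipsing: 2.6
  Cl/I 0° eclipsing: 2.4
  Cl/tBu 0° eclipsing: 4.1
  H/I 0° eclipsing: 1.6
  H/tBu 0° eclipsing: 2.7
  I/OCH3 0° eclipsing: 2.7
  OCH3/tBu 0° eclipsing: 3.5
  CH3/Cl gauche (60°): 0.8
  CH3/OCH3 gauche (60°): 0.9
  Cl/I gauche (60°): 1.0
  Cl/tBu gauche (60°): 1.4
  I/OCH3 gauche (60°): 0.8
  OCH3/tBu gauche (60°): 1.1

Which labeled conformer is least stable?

A (staggered): CH3–OCH3 gauche, I–OCH3 gauche, I–Cl gauche, tBu–Cl gauche; 0.9 + 0.8 + 1.0 + 1.4 = 4.1 kcal/mol.
B (eclipsed): CH3–OCH3 eclipsed, I–Cl eclipsed, tBu–H eclipsed; 2.6 + 2.4 + 2.7 = 7.7 kcal/mol.
B has the highest total (7.7 kcal/mol).

B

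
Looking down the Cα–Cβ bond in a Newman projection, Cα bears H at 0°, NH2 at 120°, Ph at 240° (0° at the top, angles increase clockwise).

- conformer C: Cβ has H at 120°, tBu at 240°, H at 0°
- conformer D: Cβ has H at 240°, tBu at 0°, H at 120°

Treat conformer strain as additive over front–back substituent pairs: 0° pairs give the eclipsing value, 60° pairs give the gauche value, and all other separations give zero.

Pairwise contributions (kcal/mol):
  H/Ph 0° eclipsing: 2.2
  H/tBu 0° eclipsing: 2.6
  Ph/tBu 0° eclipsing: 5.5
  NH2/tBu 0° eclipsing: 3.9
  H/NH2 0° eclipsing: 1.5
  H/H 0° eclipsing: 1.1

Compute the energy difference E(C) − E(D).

C (eclipsed): H(0°)/H(0°) eclipsed 1.1; NH2(120°)/H(120°) eclipsed 1.5; Ph(240°)/tBu(240°) eclipsed 5.5 → 8.1 kcal/mol.
D (eclipsed): H(0°)/tBu(0°) eclipsed 2.6; NH2(120°)/H(120°) eclipsed 1.5; Ph(240°)/H(240°) eclipsed 2.2 → 6.3 kcal/mol.
E(C) − E(D) = 8.1 − 6.3 = +1.8 kcal/mol.

+1.8 kcal/mol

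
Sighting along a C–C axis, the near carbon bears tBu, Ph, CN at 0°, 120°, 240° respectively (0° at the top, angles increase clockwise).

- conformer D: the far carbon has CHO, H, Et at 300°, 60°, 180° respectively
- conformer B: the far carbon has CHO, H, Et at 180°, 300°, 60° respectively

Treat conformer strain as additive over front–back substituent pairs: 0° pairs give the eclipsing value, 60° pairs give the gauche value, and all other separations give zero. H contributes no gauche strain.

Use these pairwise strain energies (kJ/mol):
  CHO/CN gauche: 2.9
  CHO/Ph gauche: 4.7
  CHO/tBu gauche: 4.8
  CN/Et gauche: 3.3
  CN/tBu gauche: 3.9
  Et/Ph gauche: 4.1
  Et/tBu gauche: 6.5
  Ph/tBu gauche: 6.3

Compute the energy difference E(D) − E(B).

D (staggered): tBu–CHO gauche, Ph–Et gauche, CN–CHO gauche, CN–Et gauche; 4.8 + 4.1 + 2.9 + 3.3 = 15.1 kJ/mol.
B (staggered): tBu–Et gauche, Ph–CHO gauche, Ph–Et gauche, CN–CHO gauche; 6.5 + 4.7 + 4.1 + 2.9 = 18.2 kJ/mol.
E(D) − E(B) = 15.1 − 18.2 = -3.1 kJ/mol.

-3.1 kJ/mol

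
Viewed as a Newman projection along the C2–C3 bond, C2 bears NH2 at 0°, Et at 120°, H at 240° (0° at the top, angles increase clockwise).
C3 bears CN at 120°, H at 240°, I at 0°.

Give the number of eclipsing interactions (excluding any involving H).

Non-H eclipsing pairs: NH2(0°)/I(0°); Et(120°)/CN(120°) — 2 interactions.

2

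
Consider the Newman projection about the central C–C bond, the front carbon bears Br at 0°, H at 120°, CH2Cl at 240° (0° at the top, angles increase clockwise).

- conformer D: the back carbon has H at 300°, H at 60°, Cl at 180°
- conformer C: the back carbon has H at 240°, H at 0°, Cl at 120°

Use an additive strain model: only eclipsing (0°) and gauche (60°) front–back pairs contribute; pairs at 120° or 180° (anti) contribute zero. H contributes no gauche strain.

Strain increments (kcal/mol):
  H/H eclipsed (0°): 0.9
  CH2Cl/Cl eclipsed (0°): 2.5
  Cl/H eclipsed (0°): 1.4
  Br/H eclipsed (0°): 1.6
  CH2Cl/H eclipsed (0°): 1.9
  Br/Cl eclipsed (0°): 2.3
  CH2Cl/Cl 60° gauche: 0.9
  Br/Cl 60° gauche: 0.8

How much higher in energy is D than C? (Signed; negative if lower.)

D (staggered): CH2Cl–Cl gauche; 0.9 = 0.9 kcal/mol.
C (eclipsed): Br–H eclipsed, H–Cl eclipsed, CH2Cl–H eclipsed; 1.6 + 1.4 + 1.9 = 4.9 kcal/mol.
E(D) − E(C) = 0.9 − 4.9 = -4.0 kcal/mol.

-4.0 kcal/mol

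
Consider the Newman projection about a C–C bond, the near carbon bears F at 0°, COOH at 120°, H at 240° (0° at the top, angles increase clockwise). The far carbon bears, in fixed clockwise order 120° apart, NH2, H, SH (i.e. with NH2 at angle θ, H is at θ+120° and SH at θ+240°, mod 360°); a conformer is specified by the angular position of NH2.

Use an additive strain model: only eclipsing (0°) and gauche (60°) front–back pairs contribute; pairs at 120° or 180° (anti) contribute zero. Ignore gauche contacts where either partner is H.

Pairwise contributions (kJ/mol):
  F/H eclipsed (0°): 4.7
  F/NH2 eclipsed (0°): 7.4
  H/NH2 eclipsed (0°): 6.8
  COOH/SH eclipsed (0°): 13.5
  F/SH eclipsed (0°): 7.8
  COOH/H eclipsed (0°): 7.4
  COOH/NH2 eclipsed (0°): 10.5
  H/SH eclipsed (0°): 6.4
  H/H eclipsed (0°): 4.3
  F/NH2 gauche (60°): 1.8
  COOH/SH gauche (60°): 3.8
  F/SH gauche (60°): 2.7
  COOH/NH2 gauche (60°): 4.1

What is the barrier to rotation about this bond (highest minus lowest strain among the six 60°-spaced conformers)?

NH2 at 0° (eclipsed): F(0°)/NH2(0°) eclipsed 7.4; COOH(120°)/H(120°) eclipsed 7.4; H(240°)/SH(240°) eclipsed 6.4 → 21.2 kJ/mol.
NH2 at 60° (staggered): F(0°)/NH2(60°) gauche 1.8; F(0°)/SH(300°) gauche 2.7; COOH(120°)/NH2(60°) gauche 4.1 → 8.6 kJ/mol.
NH2 at 120° (eclipsed): F(0°)/SH(0°) eclipsed 7.8; COOH(120°)/NH2(120°) eclipsed 10.5; H(240°)/H(240°) eclipsed 4.3 → 22.6 kJ/mol.
NH2 at 180° (staggered): F(0°)/SH(60°) gauche 2.7; COOH(120°)/NH2(180°) gauche 4.1; COOH(120°)/SH(60°) gauche 3.8 → 10.6 kJ/mol.
NH2 at 240° (eclipsed): F(0°)/H(0°) eclipsed 4.7; COOH(120°)/SH(120°) eclipsed 13.5; H(240°)/NH2(240°) eclipsed 6.8 → 25.0 kJ/mol.
NH2 at 300° (staggered): F(0°)/NH2(300°) gauche 1.8; COOH(120°)/SH(180°) gauche 3.8 → 5.6 kJ/mol.
Max at 240° (25.0 kJ/mol), min at 300° (5.6 kJ/mol); barrier = 19.4 kJ/mol.

19.4 kJ/mol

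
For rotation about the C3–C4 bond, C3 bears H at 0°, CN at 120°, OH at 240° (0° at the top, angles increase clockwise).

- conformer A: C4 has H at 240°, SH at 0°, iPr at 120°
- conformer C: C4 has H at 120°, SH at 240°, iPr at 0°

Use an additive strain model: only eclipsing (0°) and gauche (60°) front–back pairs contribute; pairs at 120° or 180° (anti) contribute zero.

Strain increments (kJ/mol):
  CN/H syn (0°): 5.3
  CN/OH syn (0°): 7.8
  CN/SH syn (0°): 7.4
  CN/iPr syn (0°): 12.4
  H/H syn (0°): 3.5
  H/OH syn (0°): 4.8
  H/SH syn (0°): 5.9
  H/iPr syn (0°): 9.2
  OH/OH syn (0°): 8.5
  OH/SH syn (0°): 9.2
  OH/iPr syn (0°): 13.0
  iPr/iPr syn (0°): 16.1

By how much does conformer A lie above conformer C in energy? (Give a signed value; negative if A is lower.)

-0.6 kJ/mol

A (eclipsed): H–SH eclipsed, CN–iPr eclipsed, OH–H eclipsed; 5.9 + 12.4 + 4.8 = 23.1 kJ/mol.
C (eclipsed): H–iPr eclipsed, CN–H eclipsed, OH–SH eclipsed; 9.2 + 5.3 + 9.2 = 23.7 kJ/mol.
E(A) − E(C) = 23.1 − 23.7 = -0.6 kJ/mol.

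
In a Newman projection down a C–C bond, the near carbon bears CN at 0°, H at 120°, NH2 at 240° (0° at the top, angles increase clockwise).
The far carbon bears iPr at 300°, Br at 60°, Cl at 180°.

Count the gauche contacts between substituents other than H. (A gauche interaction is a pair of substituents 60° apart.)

Non-H gauche pairs: CN(0°)/iPr(300°); CN(0°)/Br(60°); NH2(240°)/iPr(300°); NH2(240°)/Cl(180°) — 4 interactions.

4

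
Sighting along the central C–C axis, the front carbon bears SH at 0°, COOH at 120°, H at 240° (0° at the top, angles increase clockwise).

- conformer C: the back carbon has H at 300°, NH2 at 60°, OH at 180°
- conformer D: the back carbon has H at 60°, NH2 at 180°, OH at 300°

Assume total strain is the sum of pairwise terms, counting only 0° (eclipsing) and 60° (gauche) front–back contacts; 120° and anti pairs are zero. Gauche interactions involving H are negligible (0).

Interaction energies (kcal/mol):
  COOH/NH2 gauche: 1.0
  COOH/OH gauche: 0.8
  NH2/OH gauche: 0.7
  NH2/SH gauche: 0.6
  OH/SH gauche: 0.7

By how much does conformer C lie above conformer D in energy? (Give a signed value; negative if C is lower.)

+0.7 kcal/mol

C is staggered. SH at 0° is gauche with NH2 at 60° (0.6); COOH at 120° is gauche with NH2 at 60° (1.0); COOH at 120° is gauche with OH at 180° (0.8). Total 2.4 kcal/mol.
D is staggered. SH at 0° is gauche with OH at 300° (0.7); COOH at 120° is gauche with NH2 at 180° (1.0). Total 1.7 kcal/mol.
E(C) − E(D) = 2.4 − 1.7 = +0.7 kcal/mol.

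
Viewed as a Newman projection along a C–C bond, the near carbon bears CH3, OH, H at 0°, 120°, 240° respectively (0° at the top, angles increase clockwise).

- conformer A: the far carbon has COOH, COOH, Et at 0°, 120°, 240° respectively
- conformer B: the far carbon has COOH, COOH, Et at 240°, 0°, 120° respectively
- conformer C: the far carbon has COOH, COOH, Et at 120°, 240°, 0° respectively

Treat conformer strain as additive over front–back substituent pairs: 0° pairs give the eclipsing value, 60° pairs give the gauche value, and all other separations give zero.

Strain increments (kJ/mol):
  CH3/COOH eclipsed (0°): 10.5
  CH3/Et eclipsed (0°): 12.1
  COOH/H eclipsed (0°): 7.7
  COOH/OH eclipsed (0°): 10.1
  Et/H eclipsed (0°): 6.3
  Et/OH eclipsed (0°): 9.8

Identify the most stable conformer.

A is eclipsed. CH3 at 0° is eclipsed with COOH at 0° (10.5); OH at 120° is eclipsed with COOH at 120° (10.1); H at 240° is eclipsed with Et at 240° (6.3). Total 26.9 kJ/mol.
B is eclipsed. CH3 at 0° is eclipsed with COOH at 0° (10.5); OH at 120° is eclipsed with Et at 120° (9.8); H at 240° is eclipsed with COOH at 240° (7.7). Total 28.0 kJ/mol.
C is eclipsed. CH3 at 0° is eclipsed with Et at 0° (12.1); OH at 120° is eclipsed with COOH at 120° (10.1); H at 240° is eclipsed with COOH at 240° (7.7). Total 29.9 kJ/mol.
A has the lowest total (26.9 kJ/mol).

A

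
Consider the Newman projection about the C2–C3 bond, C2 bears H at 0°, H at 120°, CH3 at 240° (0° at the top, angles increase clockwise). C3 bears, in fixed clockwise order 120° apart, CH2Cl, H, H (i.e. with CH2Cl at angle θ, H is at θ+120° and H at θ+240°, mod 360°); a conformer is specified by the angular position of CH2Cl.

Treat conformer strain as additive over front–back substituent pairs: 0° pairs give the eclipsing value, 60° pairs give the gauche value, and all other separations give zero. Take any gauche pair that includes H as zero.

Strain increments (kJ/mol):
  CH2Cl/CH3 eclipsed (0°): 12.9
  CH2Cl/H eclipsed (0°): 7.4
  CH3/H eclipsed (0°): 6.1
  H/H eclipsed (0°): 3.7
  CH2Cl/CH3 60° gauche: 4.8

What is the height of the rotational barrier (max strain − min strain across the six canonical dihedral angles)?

CH2Cl at 0° (eclipsed): H(0°)/CH2Cl(0°) eclipsed 7.4; H(120°)/H(120°) eclipsed 3.7; CH3(240°)/H(240°) eclipsed 6.1 → 17.2 kJ/mol.
CH2Cl at 60° (staggered): no non-H gauche contacts → 0.0 kJ/mol.
CH2Cl at 120° (eclipsed): H(0°)/H(0°) eclipsed 3.7; H(120°)/CH2Cl(120°) eclipsed 7.4; CH3(240°)/H(240°) eclipsed 6.1 → 17.2 kJ/mol.
CH2Cl at 180° (staggered): CH3(240°)/CH2Cl(180°) gauche 4.8 → 4.8 kJ/mol.
CH2Cl at 240° (eclipsed): H(0°)/H(0°) eclipsed 3.7; H(120°)/H(120°) eclipsed 3.7; CH3(240°)/CH2Cl(240°) eclipsed 12.9 → 20.3 kJ/mol.
CH2Cl at 300° (staggered): CH3(240°)/CH2Cl(300°) gauche 4.8 → 4.8 kJ/mol.
Max at 240° (20.3 kJ/mol), min at 60° (0.0 kJ/mol); barrier = 20.3 kJ/mol.

20.3 kJ/mol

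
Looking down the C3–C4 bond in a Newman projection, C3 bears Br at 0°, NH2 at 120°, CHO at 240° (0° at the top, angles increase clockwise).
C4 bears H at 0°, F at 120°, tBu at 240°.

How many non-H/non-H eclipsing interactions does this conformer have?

Non-H eclipsing pairs: NH2(120°)/F(120°); CHO(240°)/tBu(240°) — 2 interactions.

2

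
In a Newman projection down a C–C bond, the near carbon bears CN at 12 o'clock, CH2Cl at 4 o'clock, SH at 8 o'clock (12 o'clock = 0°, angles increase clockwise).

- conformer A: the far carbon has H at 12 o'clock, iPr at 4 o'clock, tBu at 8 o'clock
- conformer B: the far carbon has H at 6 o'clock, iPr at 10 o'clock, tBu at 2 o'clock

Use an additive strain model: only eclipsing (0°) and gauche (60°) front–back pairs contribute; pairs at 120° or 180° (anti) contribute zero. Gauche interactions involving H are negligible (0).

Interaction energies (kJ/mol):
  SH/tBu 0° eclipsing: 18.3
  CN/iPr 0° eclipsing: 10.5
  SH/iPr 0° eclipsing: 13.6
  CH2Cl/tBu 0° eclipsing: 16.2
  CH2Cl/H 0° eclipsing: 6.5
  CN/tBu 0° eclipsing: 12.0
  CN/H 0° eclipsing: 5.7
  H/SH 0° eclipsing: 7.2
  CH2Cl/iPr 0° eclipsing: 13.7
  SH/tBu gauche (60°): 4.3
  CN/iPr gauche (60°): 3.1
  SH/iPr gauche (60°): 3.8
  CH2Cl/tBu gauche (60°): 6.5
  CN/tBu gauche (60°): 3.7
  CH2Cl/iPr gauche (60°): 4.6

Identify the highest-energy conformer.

A is eclipsed. CN at 0° is eclipsed with H at 0° (5.7); CH2Cl at 120° is eclipsed with iPr at 120° (13.7); SH at 240° is eclipsed with tBu at 240° (18.3). Total 37.7 kJ/mol.
B is staggered. CN at 0° is gauche with iPr at 300° (3.1); CN at 0° is gauche with tBu at 60° (3.7); CH2Cl at 120° is gauche with tBu at 60° (6.5); SH at 240° is gauche with iPr at 300° (3.8). Total 17.1 kJ/mol.
A has the highest total (37.7 kJ/mol).

A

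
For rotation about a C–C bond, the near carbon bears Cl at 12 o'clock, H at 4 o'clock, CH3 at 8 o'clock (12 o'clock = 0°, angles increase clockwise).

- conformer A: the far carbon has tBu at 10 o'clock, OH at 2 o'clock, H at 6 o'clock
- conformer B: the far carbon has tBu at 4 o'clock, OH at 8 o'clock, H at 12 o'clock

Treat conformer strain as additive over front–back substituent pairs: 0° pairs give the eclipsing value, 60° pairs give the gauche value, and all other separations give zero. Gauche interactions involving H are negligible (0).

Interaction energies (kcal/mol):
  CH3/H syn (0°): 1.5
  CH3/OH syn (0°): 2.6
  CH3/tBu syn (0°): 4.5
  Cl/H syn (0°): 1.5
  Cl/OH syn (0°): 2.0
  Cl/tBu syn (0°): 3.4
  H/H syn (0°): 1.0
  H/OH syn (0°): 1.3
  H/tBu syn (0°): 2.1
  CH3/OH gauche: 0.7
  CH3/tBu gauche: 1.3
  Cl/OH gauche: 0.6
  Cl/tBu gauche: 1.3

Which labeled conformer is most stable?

A is staggered. Cl at 0° is gauche with tBu at 300° (1.3); Cl at 0° is gauche with OH at 60° (0.6); CH3 at 240° is gauche with tBu at 300° (1.3). Total 3.2 kcal/mol.
B is eclipsed. Cl at 0° is eclipsed with H at 0° (1.5); H at 120° is eclipsed with tBu at 120° (2.1); CH3 at 240° is eclipsed with OH at 240° (2.6). Total 6.2 kcal/mol.
A has the lowest total (3.2 kcal/mol).

A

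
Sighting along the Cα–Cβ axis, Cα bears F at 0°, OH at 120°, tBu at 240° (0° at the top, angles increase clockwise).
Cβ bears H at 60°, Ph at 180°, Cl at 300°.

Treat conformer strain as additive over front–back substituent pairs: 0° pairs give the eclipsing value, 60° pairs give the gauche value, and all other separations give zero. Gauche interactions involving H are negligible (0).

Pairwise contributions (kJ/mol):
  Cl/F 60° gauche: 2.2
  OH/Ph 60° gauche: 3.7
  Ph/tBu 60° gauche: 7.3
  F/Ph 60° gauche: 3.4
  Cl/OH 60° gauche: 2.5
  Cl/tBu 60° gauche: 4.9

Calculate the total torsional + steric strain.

This conformer (staggered): F(0°)/Cl(300°) gauche 2.2; OH(120°)/Ph(180°) gauche 3.7; tBu(240°)/Ph(180°) gauche 7.3; tBu(240°)/Cl(300°) gauche 4.9 → 18.1 kJ/mol.

18.1 kJ/mol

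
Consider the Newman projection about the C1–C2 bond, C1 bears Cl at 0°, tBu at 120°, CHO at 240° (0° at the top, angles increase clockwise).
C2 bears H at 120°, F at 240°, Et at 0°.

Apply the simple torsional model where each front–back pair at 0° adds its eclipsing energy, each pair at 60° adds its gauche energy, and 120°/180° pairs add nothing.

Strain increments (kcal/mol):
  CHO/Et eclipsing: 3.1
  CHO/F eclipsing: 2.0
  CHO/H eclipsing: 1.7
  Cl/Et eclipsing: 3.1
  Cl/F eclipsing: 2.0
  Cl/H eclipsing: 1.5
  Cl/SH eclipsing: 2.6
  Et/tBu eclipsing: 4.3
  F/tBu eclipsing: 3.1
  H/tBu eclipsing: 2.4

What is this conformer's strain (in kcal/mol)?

7.5 kcal/mol

This conformer is eclipsed. Cl at 0° is eclipsed with Et at 0° (3.1); tBu at 120° is eclipsed with H at 120° (2.4); CHO at 240° is eclipsed with F at 240° (2.0). Total 7.5 kcal/mol.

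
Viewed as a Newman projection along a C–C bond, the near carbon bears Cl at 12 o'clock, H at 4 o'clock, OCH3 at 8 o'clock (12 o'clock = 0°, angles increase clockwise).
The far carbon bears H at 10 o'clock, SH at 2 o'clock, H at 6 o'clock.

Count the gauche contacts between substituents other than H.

1

Non-H gauche pairs: Cl(0°)/SH(60°) — 1 interaction.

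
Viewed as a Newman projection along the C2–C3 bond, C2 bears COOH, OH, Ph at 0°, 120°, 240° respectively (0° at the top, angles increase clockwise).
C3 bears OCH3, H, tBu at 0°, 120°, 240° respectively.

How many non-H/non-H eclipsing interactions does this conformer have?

Non-H eclipsing pairs: COOH(0°)/OCH3(0°); Ph(240°)/tBu(240°) — 2 interactions.

2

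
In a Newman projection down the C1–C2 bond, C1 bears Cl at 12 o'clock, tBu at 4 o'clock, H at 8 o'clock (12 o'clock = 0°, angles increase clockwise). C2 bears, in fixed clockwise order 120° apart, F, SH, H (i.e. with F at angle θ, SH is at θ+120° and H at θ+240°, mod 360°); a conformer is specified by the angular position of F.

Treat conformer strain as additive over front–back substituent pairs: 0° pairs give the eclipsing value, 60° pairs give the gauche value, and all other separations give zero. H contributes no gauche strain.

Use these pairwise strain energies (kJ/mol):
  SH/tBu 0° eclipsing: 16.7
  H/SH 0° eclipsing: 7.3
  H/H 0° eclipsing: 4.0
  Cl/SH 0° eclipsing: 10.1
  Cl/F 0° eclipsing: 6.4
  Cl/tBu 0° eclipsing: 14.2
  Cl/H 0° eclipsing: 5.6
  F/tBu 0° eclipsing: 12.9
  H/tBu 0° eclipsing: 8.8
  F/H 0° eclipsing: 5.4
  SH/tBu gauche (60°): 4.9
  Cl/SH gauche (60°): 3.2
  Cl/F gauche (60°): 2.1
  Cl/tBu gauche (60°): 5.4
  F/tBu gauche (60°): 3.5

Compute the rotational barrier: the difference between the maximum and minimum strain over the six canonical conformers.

20.4 kJ/mol

F at 0° (eclipsed): Cl(0°)/F(0°) eclipsed 6.4; tBu(120°)/SH(120°) eclipsed 16.7; H(240°)/H(240°) eclipsed 4.0 → 27.1 kJ/mol.
F at 60° (staggered): Cl(0°)/F(60°) gauche 2.1; tBu(120°)/F(60°) gauche 3.5; tBu(120°)/SH(180°) gauche 4.9 → 10.5 kJ/mol.
F at 120° (eclipsed): Cl(0°)/H(0°) eclipsed 5.6; tBu(120°)/F(120°) eclipsed 12.9; H(240°)/SH(240°) eclipsed 7.3 → 25.8 kJ/mol.
F at 180° (staggered): Cl(0°)/SH(300°) gauche 3.2; tBu(120°)/F(180°) gauche 3.5 → 6.7 kJ/mol.
F at 240° (eclipsed): Cl(0°)/SH(0°) eclipsed 10.1; tBu(120°)/H(120°) eclipsed 8.8; H(240°)/F(240°) eclipsed 5.4 → 24.3 kJ/mol.
F at 300° (staggered): Cl(0°)/F(300°) gauche 2.1; Cl(0°)/SH(60°) gauche 3.2; tBu(120°)/SH(60°) gauche 4.9 → 10.2 kJ/mol.
Max at 0° (27.1 kJ/mol), min at 180° (6.7 kJ/mol); barrier = 20.4 kJ/mol.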